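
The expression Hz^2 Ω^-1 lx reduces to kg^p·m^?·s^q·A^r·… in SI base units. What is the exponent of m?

-4

Hz = s⁻¹.
So Hz² = s⁻².
Ω = kg·m²·s⁻³·A⁻².
So Ω⁻¹ = kg⁻¹·m⁻²·s³·A².
lx = m⁻²·cd.
Combining: Hz²·Ω⁻¹·lx = s⁻² · (kg⁻¹·m⁻²·s³·A²) · (m⁻²·cd) = kg⁻¹·m⁻⁴·s·A²·cd.
The exponent of m is -4.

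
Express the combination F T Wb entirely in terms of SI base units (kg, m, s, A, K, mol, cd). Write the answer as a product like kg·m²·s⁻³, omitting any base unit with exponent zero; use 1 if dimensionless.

F = C/V (capacitance = charge per voltage),
    = A·s/(kg·m²·s⁻³·A⁻¹) (substituting C and V),
    = kg⁻¹·m⁻²·s⁴·A².
T = Wb/m² (flux density = flux per area),
    = kg·s⁻²·A⁻¹.
Wb = V·s (flux: a volt is a weber per second),
    = kg·m²·s⁻²·A⁻¹.
Combining: F·T·Wb = (kg⁻¹·m⁻²·s⁴·A²) · (kg·s⁻²·A⁻¹) · (kg·m²·s⁻²·A⁻¹) = kg.

kg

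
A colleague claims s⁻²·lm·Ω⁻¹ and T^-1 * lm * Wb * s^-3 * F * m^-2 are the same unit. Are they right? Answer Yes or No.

Left side:
  lm = cd·sr = cd (luminous flux; sr is dimensionless).
  Ω = V/A (resistance = voltage per current),
      = kg·m²·s⁻³·A⁻².
  So Ω⁻¹ = kg⁻¹·m⁻²·s³·A².
  Combining: s⁻²·lm·Ω⁻¹ = s⁻² · cd · (kg⁻¹·m⁻²·s³·A²) = kg⁻¹·m⁻²·s·A²·cd.
Right side:
  T = kg·s⁻²·A⁻¹.
  So T⁻¹ = kg⁻¹·s²·A.
  lm = cd.
  Wb = kg·m²·s⁻²·A⁻¹.
  F = kg⁻¹·m⁻²·s⁴·A².
  Combining: T⁻¹·lm·Wb·s⁻³·F·m⁻² = (kg⁻¹·s²·A) · cd · (kg·m²·s⁻²·A⁻¹) · s⁻³ · (kg⁻¹·m⁻²·s⁴·A²) · m⁻² = kg⁻¹·m⁻²·s·A²·cd.
Both reduce to kg⁻¹·m⁻²·s·A²·cd.

Yes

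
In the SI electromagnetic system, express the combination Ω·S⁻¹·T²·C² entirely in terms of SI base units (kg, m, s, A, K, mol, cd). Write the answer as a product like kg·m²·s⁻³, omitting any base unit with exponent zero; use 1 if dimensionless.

kg⁴·m⁴·s⁻⁸·A⁻⁴

Ω = kg·m²·s⁻³·A⁻².
S = kg⁻¹·m⁻²·s³·A².
So S⁻¹ = kg·m²·s⁻³·A⁻².
T = kg·s⁻²·A⁻¹.
So T² = kg²·s⁻⁴·A⁻².
C = s·A.
So C² = s²·A².
Combining: Ω·S⁻¹·T²·C² = (kg·m²·s⁻³·A⁻²) · (kg·m²·s⁻³·A⁻²) · (kg²·s⁻⁴·A⁻²) · (s²·A²) = kg⁴·m⁴·s⁻⁸·A⁻⁴.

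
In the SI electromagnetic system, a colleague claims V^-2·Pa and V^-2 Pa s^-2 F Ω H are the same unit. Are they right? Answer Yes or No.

Left side:
  V = kg·m²·s⁻³·A⁻¹.
  So V⁻² = kg⁻²·m⁻⁴·s⁶·A².
  Pa = kg·m⁻¹·s⁻².
  Combining: V⁻²·Pa = (kg⁻²·m⁻⁴·s⁶·A²) · (kg·m⁻¹·s⁻²) = kg⁻¹·m⁻⁵·s⁴·A².
Right side:
  V = W/A (potential = power per current),
      = kg·m²·s⁻³·A⁻¹.
  So V⁻² = kg⁻²·m⁻⁴·s⁶·A².
  Pa = N/m² (pressure = force per area),
      = kg·m⁻¹·s⁻².
  F = C/V (capacitance = charge per voltage),
      = A·s/(kg·m²·s⁻³·A⁻¹) (substituting C and V),
      = kg⁻¹·m⁻²·s⁴·A².
  Ω = V/A (resistance = voltage per current),
      = kg·m²·s⁻³·A⁻².
  H = Wb/A (inductance = flux per current),
      = kg·m²·s⁻²·A⁻².
  Combining: V⁻²·Pa·s⁻²·F·Ω·H = (kg⁻²·m⁻⁴·s⁶·A²) · (kg·m⁻¹·s⁻²) · s⁻² · (kg⁻¹·m⁻²·s⁴·A²) · (kg·m²·s⁻³·A⁻²) · (kg·m²·s⁻²·A⁻²) = m⁻³·s.
Left is kg⁻¹·m⁻⁵·s⁴·A²; right is m⁻³·s — different.

No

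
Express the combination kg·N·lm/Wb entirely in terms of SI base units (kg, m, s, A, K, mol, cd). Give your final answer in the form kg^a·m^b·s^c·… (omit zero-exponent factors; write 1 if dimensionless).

kg·m⁻¹·A·cd

Wb = V·s (flux: a volt is a weber per second),
    = kg·m²·s⁻²·A⁻¹.
So Wb⁻¹ = kg⁻¹·m⁻²·s²·A.
N = kg·m/s² = kg·m·s⁻² (force = mass × acceleration).
lm = cd·sr = cd (luminous flux; sr is dimensionless).
Combining: kg·Wb⁻¹·N·lm = kg · (kg⁻¹·m⁻²·s²·A) · (kg·m·s⁻²) · cd = kg·m⁻¹·A·cd.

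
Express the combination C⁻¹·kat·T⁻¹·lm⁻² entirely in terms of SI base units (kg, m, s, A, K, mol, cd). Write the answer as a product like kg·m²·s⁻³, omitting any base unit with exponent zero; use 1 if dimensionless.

kg⁻¹·mol·cd⁻²

C = s·A.
So C⁻¹ = s⁻¹·A⁻¹.
kat = s⁻¹·mol.
T = kg·s⁻²·A⁻¹.
So T⁻¹ = kg⁻¹·s²·A.
lm = cd.
So lm⁻² = cd⁻².
Combining: C⁻¹·kat·T⁻¹·lm⁻² = (s⁻¹·A⁻¹) · (s⁻¹·mol) · (kg⁻¹·s²·A) · cd⁻² = kg⁻¹·mol·cd⁻².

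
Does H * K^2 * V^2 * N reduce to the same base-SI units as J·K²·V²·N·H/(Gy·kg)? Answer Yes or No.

Yes

Left side:
  H = Wb/A (inductance = flux per current),
      = kg·m²·s⁻²·A⁻².
  V = W/A (potential = power per current),
      = kg·m²·s⁻³·A⁻¹.
  So V² = kg²·m⁴·s⁻⁶·A⁻².
  N = kg·m/s² = kg·m·s⁻² (force = mass × acceleration).
  Combining: H·K²·V²·N = (kg·m²·s⁻²·A⁻²) · K² · (kg²·m⁴·s⁻⁶·A⁻²) · (kg·m·s⁻²) = kg⁴·m⁷·s⁻¹⁰·A⁻⁴·K².
Right side:
  J = N·m (work = force × distance),
      = kg·m²·s⁻².
  Gy = J/kg (absorbed dose = energy per mass),
      = m²·s⁻².
  So Gy⁻¹ = m⁻²·s².
  V = W/A (potential = power per current),
      = kg·m²·s⁻³·A⁻¹.
  So V² = kg²·m⁴·s⁻⁶·A⁻².
  N = kg·m/s² = kg·m·s⁻² (force = mass × acceleration).
  H = Wb/A (inductance = flux per current),
      = kg·m²·s⁻²·A⁻².
  Combining: J·K²·Gy⁻¹·V²·kg⁻¹·N·H = (kg·m²·s⁻²) · K² · (m⁻²·s²) · (kg²·m⁴·s⁻⁶·A⁻²) · kg⁻¹ · (kg·m·s⁻²) · (kg·m²·s⁻²·A⁻²) = kg⁴·m⁷·s⁻¹⁰·A⁻⁴·K².
Both reduce to kg⁴·m⁷·s⁻¹⁰·A⁻⁴·K².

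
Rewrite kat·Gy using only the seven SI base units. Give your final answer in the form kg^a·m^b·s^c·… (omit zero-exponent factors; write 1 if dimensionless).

m²·s⁻³·mol

kat = s⁻¹·mol.
Gy = m²·s⁻².
Combining: kat·Gy = (s⁻¹·mol) · (m²·s⁻²) = m²·s⁻³·mol.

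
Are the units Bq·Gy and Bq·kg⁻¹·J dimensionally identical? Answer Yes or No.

Yes

Left side:
  Bq = s⁻¹.
  Gy = m²·s⁻².
  Combining: Bq·Gy = s⁻¹ · (m²·s⁻²) = m²·s⁻³.
Right side:
  Bq = s⁻¹.
  J = kg·m²·s⁻².
  Combining: Bq·kg⁻¹·J = s⁻¹ · kg⁻¹ · (kg·m²·s⁻²) = m²·s⁻³.
Both reduce to m²·s⁻³.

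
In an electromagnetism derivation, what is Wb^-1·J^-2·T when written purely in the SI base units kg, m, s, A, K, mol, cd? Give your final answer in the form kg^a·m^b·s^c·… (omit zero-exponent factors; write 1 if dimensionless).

kg⁻²·m⁻⁶·s⁴

Wb = kg·m²·s⁻²·A⁻¹.
So Wb⁻¹ = kg⁻¹·m⁻²·s²·A.
J = kg·m²·s⁻².
So J⁻² = kg⁻²·m⁻⁴·s⁴.
T = kg·s⁻²·A⁻¹.
Combining: Wb⁻¹·J⁻²·T = (kg⁻¹·m⁻²·s²·A) · (kg⁻²·m⁻⁴·s⁴) · (kg·s⁻²·A⁻¹) = kg⁻²·m⁻⁶·s⁴.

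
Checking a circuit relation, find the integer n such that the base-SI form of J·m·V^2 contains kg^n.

3

J = N·m (work = force × distance),
    = kg·m²·s⁻².
V = W/A (potential = power per current),
    = kg·m²·s⁻³·A⁻¹.
So V² = kg²·m⁴·s⁻⁶·A⁻².
Combining: J·m·V² = (kg·m²·s⁻²) · m · (kg²·m⁴·s⁻⁶·A⁻²) = kg³·m⁷·s⁻⁸·A⁻².
The exponent of kg is 3.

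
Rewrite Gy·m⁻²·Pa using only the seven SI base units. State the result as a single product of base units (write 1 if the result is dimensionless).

Gy = J/kg (absorbed dose = energy per mass),
    = m²·s⁻².
Pa = N/m² (pressure = force per area),
    = kg·m⁻¹·s⁻².
Combining: Gy·m⁻²·Pa = (m²·s⁻²) · m⁻² · (kg·m⁻¹·s⁻²) = kg·m⁻¹·s⁻⁴.

kg·m⁻¹·s⁻⁴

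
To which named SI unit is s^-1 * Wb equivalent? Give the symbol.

Wb = V·s (flux: a volt is a weber per second),
    = kg·m²·s⁻²·A⁻¹.
Combining: s⁻¹·Wb = s⁻¹ · (kg·m²·s⁻²·A⁻¹) = kg·m²·s⁻³·A⁻¹.
kg·m²·s⁻³·A⁻¹ is the base-SI form of the volt.

V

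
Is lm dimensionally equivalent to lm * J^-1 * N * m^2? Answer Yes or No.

No

Left side:
  lm = cd·sr = cd (luminous flux; sr is dimensionless).
Right side:
  lm = cd.
  J = kg·m²·s⁻².
  So J⁻¹ = kg⁻¹·m⁻²·s².
  N = kg·m·s⁻².
  Combining: lm·J⁻¹·N·m² = cd · (kg⁻¹·m⁻²·s²) · (kg·m·s⁻²) · m² = m·cd.
Left is cd; right is m·cd — different.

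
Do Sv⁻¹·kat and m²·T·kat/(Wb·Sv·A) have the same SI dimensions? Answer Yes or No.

No

Left side:
  Sv = J/kg (equivalent dose = energy per mass),
      = m²·s⁻².
  So Sv⁻¹ = m⁻²·s².
  kat = mol/s = s⁻¹·mol (catalytic activity).
  Combining: Sv⁻¹·kat = (m⁻²·s²) · (s⁻¹·mol) = m⁻²·s·mol.
Right side:
  Wb = V·s (flux: a volt is a weber per second),
      = kg·m²·s⁻²·A⁻¹.
  So Wb⁻¹ = kg⁻¹·m⁻²·s²·A.
  Sv = J/kg (equivalent dose = energy per mass),
      = m²·s⁻².
  So Sv⁻¹ = m⁻²·s².
  T = Wb/m² (flux density = flux per area),
      = kg·s⁻²·A⁻¹.
  kat = mol/s = s⁻¹·mol (catalytic activity).
  Combining: Wb⁻¹·Sv⁻¹·m²·A⁻¹·T·kat = (kg⁻¹·m⁻²·s²·A) · (m⁻²·s²) · m² · A⁻¹ · (kg·s⁻²·A⁻¹) · (s⁻¹·mol) = m⁻²·s·A⁻¹·mol.
Left is m⁻²·s·mol; right is m⁻²·s·A⁻¹·mol — different.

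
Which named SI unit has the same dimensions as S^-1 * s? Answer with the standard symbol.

S = kg⁻¹·m⁻²·s³·A².
So S⁻¹ = kg·m²·s⁻³·A⁻².
Combining: S⁻¹·s = (kg·m²·s⁻³·A⁻²) · s = kg·m²·s⁻²·A⁻².
kg·m²·s⁻²·A⁻² is the base-SI form of the henry.

H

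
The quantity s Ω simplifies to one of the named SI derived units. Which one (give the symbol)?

Ω = kg·m²·s⁻³·A⁻².
Combining: s·Ω = s · (kg·m²·s⁻³·A⁻²) = kg·m²·s⁻²·A⁻².
kg·m²·s⁻²·A⁻² is the base-SI form of the henry.

H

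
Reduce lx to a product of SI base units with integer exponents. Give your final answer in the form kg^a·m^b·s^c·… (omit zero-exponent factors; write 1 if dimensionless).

m⁻²·cd

lx = lm/m² (illuminance = luminous flux per area),
    = m⁻²·cd.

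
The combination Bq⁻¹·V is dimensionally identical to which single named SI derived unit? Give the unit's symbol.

Wb

Bq = 1/s = s⁻¹ (activity is decays per second).
So Bq⁻¹ = s.
V = W/A (potential = power per current),
    = kg·m²·s⁻³·A⁻¹.
Combining: Bq⁻¹·V = s · (kg·m²·s⁻³·A⁻¹) = kg·m²·s⁻²·A⁻¹.
kg·m²·s⁻²·A⁻¹ is the base-SI form of the weber.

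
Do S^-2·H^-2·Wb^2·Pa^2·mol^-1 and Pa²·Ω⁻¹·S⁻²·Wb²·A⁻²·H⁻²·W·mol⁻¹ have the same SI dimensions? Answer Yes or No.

Left side:
  S = 1/Ω (conductance is reciprocal resistance),
      = kg⁻¹·m⁻²·s³·A².
  So S⁻² = kg²·m⁴·s⁻⁶·A⁻⁴.
  H = Wb/A (inductance = flux per current),
      = kg·m²·s⁻²·A⁻².
  So H⁻² = kg⁻²·m⁻⁴·s⁴·A⁴.
  Wb = V·s (flux: a volt is a weber per second),
      = kg·m²·s⁻²·A⁻¹.
  So Wb² = kg²·m⁴·s⁻⁴·A⁻².
  Pa = N/m² (pressure = force per area),
      = kg·m⁻¹·s⁻².
  So Pa² = kg²·m⁻²·s⁻⁴.
  Combining: S⁻²·H⁻²·Wb²·Pa²·mol⁻¹ = (kg²·m⁴·s⁻⁶·A⁻⁴) · (kg⁻²·m⁻⁴·s⁴·A⁴) · (kg²·m⁴·s⁻⁴·A⁻²) · (kg²·m⁻²·s⁻⁴) · mol⁻¹ = kg⁴·m²·s⁻¹⁰·A⁻²·mol⁻¹.
Right side:
  Pa = kg·m⁻¹·s⁻².
  So Pa² = kg²·m⁻²·s⁻⁴.
  Ω = kg·m²·s⁻³·A⁻².
  So Ω⁻¹ = kg⁻¹·m⁻²·s³·A².
  S = kg⁻¹·m⁻²·s³·A².
  So S⁻² = kg²·m⁴·s⁻⁶·A⁻⁴.
  Wb = kg·m²·s⁻²·A⁻¹.
  So Wb² = kg²·m⁴·s⁻⁴·A⁻².
  H = kg·m²·s⁻²·A⁻².
  So H⁻² = kg⁻²·m⁻⁴·s⁴·A⁴.
  W = kg·m²·s⁻³.
  Combining: Pa²·Ω⁻¹·S⁻²·Wb²·A⁻²·H⁻²·W·mol⁻¹ = (kg²·m⁻²·s⁻⁴) · (kg⁻¹·m⁻²·s³·A²) · (kg²·m⁴·s⁻⁶·A⁻⁴) · (kg²·m⁴·s⁻⁴·A⁻²) · A⁻² · (kg⁻²·m⁻⁴·s⁴·A⁴) · (kg·m²·s⁻³) · mol⁻¹ = kg⁴·m²·s⁻¹⁰·A⁻²·mol⁻¹.
Both reduce to kg⁴·m²·s⁻¹⁰·A⁻²·mol⁻¹.

Yes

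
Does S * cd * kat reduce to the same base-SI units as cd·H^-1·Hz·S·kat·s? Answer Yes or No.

Left side:
  S = 1/Ω (conductance is reciprocal resistance),
      = kg⁻¹·m⁻²·s³·A².
  kat = mol/s = s⁻¹·mol (catalytic activity).
  Combining: S·cd·kat = (kg⁻¹·m⁻²·s³·A²) · cd · (s⁻¹·mol) = kg⁻¹·m⁻²·s²·A²·mol·cd.
Right side:
  H = Wb/A (inductance = flux per current),
      = kg·m²·s⁻²·A⁻².
  So H⁻¹ = kg⁻¹·m⁻²·s²·A².
  Hz = 1/s = s⁻¹ (frequency is cycles per second).
  S = 1/Ω (conductance is reciprocal resistance),
      = kg⁻¹·m⁻²·s³·A².
  kat = mol/s = s⁻¹·mol (catalytic activity).
  Combining: cd·H⁻¹·Hz·S·kat·s = cd · (kg⁻¹·m⁻²·s²·A²) · s⁻¹ · (kg⁻¹·m⁻²·s³·A²) · (s⁻¹·mol) · s = kg⁻²·m⁻⁴·s⁴·A⁴·mol·cd.
Left is kg⁻¹·m⁻²·s²·A²·mol·cd; right is kg⁻²·m⁻⁴·s⁴·A⁴·mol·cd — different.

No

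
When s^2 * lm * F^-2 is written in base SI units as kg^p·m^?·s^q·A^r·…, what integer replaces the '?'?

4

lm = cd·sr = cd (luminous flux; sr is dimensionless).
F = C/V (capacitance = charge per voltage),
    = A·s/(kg·m²·s⁻³·A⁻¹) (substituting C and V),
    = kg⁻¹·m⁻²·s⁴·A².
So F⁻² = kg²·m⁴·s⁻⁸·A⁻⁴.
Combining: s²·lm·F⁻² = s² · cd · (kg²·m⁴·s⁻⁸·A⁻⁴) = kg²·m⁴·s⁻⁶·A⁻⁴·cd.
The exponent of m is 4.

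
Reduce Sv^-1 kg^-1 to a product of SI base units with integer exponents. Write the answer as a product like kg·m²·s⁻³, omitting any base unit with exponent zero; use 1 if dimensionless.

kg⁻¹·m⁻²·s²

Sv = J/kg (equivalent dose = energy per mass),
    = m²·s⁻².
So Sv⁻¹ = m⁻²·s².
Combining: Sv⁻¹·kg⁻¹ = (m⁻²·s²) · kg⁻¹ = kg⁻¹·m⁻²·s².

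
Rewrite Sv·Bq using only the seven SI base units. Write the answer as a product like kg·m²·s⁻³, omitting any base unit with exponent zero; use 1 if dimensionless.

Sv = m²·s⁻².
Bq = s⁻¹.
Combining: Sv·Bq = (m²·s⁻²) · s⁻¹ = m²·s⁻³.

m²·s⁻³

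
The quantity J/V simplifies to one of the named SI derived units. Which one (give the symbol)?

C

J = kg·m²·s⁻².
V = kg·m²·s⁻³·A⁻¹.
So V⁻¹ = kg⁻¹·m⁻²·s³·A.
Combining: J·V⁻¹ = (kg·m²·s⁻²) · (kg⁻¹·m⁻²·s³·A) = s·A.
s·A is the base-SI form of the coulomb.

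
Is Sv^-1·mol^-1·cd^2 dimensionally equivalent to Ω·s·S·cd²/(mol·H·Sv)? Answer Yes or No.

Left side:
  Sv = m²·s⁻².
  So Sv⁻¹ = m⁻²·s².
  Combining: Sv⁻¹·mol⁻¹·cd² = (m⁻²·s²) · mol⁻¹ · cd² = m⁻²·s²·mol⁻¹·cd².
Right side:
  Ω = V/A (resistance = voltage per current),
      = kg·m²·s⁻³·A⁻².
  S = 1/Ω (conductance is reciprocal resistance),
      = kg⁻¹·m⁻²·s³·A².
  H = Wb/A (inductance = flux per current),
      = kg·m²·s⁻²·A⁻².
  So H⁻¹ = kg⁻¹·m⁻²·s²·A².
  Sv = J/kg (equivalent dose = energy per mass),
      = m²·s⁻².
  So Sv⁻¹ = m⁻²·s².
  Combining: mol⁻¹·Ω·s·S·H⁻¹·cd²·Sv⁻¹ = mol⁻¹ · (kg·m²·s⁻³·A⁻²) · s · (kg⁻¹·m⁻²·s³·A²) · (kg⁻¹·m⁻²·s²·A²) · cd² · (m⁻²·s²) = kg⁻¹·m⁻⁴·s⁵·A²·mol⁻¹·cd².
Left is m⁻²·s²·mol⁻¹·cd²; right is kg⁻¹·m⁻⁴·s⁵·A²·mol⁻¹·cd² — different.

No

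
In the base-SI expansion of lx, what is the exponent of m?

-2

lx = m⁻²·cd.
The exponent of m is -2.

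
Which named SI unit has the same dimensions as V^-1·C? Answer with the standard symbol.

F

V = W/A (potential = power per current),
    = kg·m²·s⁻³·A⁻¹.
So V⁻¹ = kg⁻¹·m⁻²·s³·A.
C = A·s = s·A (charge = current × time).
Combining: V⁻¹·C = (kg⁻¹·m⁻²·s³·A) · (s·A) = kg⁻¹·m⁻²·s⁴·A².
kg⁻¹·m⁻²·s⁴·A² is the base-SI form of the farad.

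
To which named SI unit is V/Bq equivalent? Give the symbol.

V = W/A (potential = power per current),
    = kg·m²·s⁻³·A⁻¹.
Bq = 1/s = s⁻¹ (activity is decays per second).
So Bq⁻¹ = s.
Combining: V·Bq⁻¹ = (kg·m²·s⁻³·A⁻¹) · s = kg·m²·s⁻²·A⁻¹.
kg·m²·s⁻²·A⁻¹ is the base-SI form of the weber.

Wb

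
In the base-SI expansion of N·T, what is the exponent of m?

N = kg·m·s⁻².
T = kg·s⁻²·A⁻¹.
Combining: N·T = (kg·m·s⁻²) · (kg·s⁻²·A⁻¹) = kg²·m·s⁻⁴·A⁻¹.
The exponent of m is 1.

1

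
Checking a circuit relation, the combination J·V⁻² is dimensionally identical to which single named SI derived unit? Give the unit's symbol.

F

J = N·m (work = force × distance),
    = kg·m²·s⁻².
V = W/A (potential = power per current),
    = kg·m²·s⁻³·A⁻¹.
So V⁻² = kg⁻²·m⁻⁴·s⁶·A².
Combining: J·V⁻² = (kg·m²·s⁻²) · (kg⁻²·m⁻⁴·s⁶·A²) = kg⁻¹·m⁻²·s⁴·A².
kg⁻¹·m⁻²·s⁴·A² is the base-SI form of the farad.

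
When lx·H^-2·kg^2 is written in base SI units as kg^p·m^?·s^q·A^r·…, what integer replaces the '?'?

-6

lx = m⁻²·cd.
H = kg·m²·s⁻²·A⁻².
So H⁻² = kg⁻²·m⁻⁴·s⁴·A⁴.
Combining: lx·H⁻²·kg² = (m⁻²·cd) · (kg⁻²·m⁻⁴·s⁴·A⁴) · kg² = m⁻⁶·s⁴·A⁴·cd.
The exponent of m is -6.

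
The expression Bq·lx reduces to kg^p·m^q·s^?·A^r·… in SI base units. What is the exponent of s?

-1

Bq = 1/s = s⁻¹ (activity is decays per second).
lx = lm/m² (illuminance = luminous flux per area),
    = m⁻²·cd.
Combining: Bq·lx = s⁻¹ · (m⁻²·cd) = m⁻²·s⁻¹·cd.
The exponent of s is -1.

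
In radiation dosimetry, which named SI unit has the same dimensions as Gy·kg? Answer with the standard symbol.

Gy = m²·s⁻².
Combining: Gy·kg = (m²·s⁻²) · kg = kg·m²·s⁻².
kg·m²·s⁻² is the base-SI form of the joule.

J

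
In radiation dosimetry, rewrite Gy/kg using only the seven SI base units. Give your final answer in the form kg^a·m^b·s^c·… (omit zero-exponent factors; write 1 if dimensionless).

kg⁻¹·m²·s⁻²

Gy = J/kg (absorbed dose = energy per mass),
    = m²·s⁻².
Combining: kg⁻¹·Gy = kg⁻¹ · (m²·s⁻²) = kg⁻¹·m²·s⁻².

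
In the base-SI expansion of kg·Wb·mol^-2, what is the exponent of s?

Wb = kg·m²·s⁻²·A⁻¹.
Combining: kg·Wb·mol⁻² = kg · (kg·m²·s⁻²·A⁻¹) · mol⁻² = kg²·m²·s⁻²·A⁻¹·mol⁻².
The exponent of s is -2.

-2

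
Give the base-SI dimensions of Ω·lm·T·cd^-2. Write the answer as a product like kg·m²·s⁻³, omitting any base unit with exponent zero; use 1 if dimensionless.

kg²·m²·s⁻⁵·A⁻³·cd⁻¹

Ω = kg·m²·s⁻³·A⁻².
lm = cd.
T = kg·s⁻²·A⁻¹.
Combining: Ω·lm·T·cd⁻² = (kg·m²·s⁻³·A⁻²) · cd · (kg·s⁻²·A⁻¹) · cd⁻² = kg²·m²·s⁻⁵·A⁻³·cd⁻¹.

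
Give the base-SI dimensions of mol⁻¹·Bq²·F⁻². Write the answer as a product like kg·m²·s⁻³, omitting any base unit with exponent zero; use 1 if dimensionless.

Bq = s⁻¹.
So Bq² = s⁻².
F = kg⁻¹·m⁻²·s⁴·A².
So F⁻² = kg²·m⁴·s⁻⁸·A⁻⁴.
Combining: mol⁻¹·Bq²·F⁻² = mol⁻¹ · s⁻² · (kg²·m⁴·s⁻⁸·A⁻⁴) = kg²·m⁴·s⁻¹⁰·A⁻⁴·mol⁻¹.

kg²·m⁴·s⁻¹⁰·A⁻⁴·mol⁻¹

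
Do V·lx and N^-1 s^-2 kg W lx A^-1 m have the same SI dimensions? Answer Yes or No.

Left side:
  V = W/A (potential = power per current),
      = kg·m²·s⁻³·A⁻¹.
  lx = lm/m² (illuminance = luminous flux per area),
      = m⁻²·cd.
  Combining: V·lx = (kg·m²·s⁻³·A⁻¹) · (m⁻²·cd) = kg·s⁻³·A⁻¹·cd.
Right side:
  N = kg·m/s² = kg·m·s⁻² (force = mass × acceleration).
  So N⁻¹ = kg⁻¹·m⁻¹·s².
  W = J/s (power = energy per time),
      = kg·m²·s⁻³.
  lx = lm/m² (illuminance = luminous flux per area),
      = m⁻²·cd.
  Combining: N⁻¹·s⁻²·kg·W·lx·A⁻¹·m = (kg⁻¹·m⁻¹·s²) · s⁻² · kg · (kg·m²·s⁻³) · (m⁻²·cd) · A⁻¹ · m = kg·s⁻³·A⁻¹·cd.
Both reduce to kg·s⁻³·A⁻¹·cd.

Yes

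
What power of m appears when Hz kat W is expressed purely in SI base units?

2

Hz = s⁻¹.
kat = s⁻¹·mol.
W = kg·m²·s⁻³.
Combining: Hz·kat·W = s⁻¹ · (s⁻¹·mol) · (kg·m²·s⁻³) = kg·m²·s⁻⁵·mol.
The exponent of m is 2.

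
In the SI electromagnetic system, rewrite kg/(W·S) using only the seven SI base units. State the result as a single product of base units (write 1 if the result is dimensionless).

kg·A⁻²

W = kg·m²·s⁻³.
So W⁻¹ = kg⁻¹·m⁻²·s³.
S = kg⁻¹·m⁻²·s³·A².
So S⁻¹ = kg·m²·s⁻³·A⁻².
Combining: W⁻¹·kg·S⁻¹ = (kg⁻¹·m⁻²·s³) · kg · (kg·m²·s⁻³·A⁻²) = kg·A⁻².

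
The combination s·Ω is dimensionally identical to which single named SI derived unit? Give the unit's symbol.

Ω = V/A (resistance = voltage per current),
    = kg·m²·s⁻³·A⁻².
Combining: s·Ω = s · (kg·m²·s⁻³·A⁻²) = kg·m²·s⁻²·A⁻².
kg·m²·s⁻²·A⁻² is the base-SI form of the henry.

H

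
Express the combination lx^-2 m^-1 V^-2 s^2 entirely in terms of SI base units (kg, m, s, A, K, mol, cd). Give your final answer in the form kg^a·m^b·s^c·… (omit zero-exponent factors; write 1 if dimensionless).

kg⁻²·m⁻¹·s⁸·A²·cd⁻²

lx = lm/m² (illuminance = luminous flux per area),
    = m⁻²·cd.
So lx⁻² = m⁴·cd⁻².
V = W/A (potential = power per current),
    = kg·m²·s⁻³·A⁻¹.
So V⁻² = kg⁻²·m⁻⁴·s⁶·A².
Combining: lx⁻²·m⁻¹·V⁻²·s² = (m⁴·cd⁻²) · m⁻¹ · (kg⁻²·m⁻⁴·s⁶·A²) · s² = kg⁻²·m⁻¹·s⁸·A²·cd⁻².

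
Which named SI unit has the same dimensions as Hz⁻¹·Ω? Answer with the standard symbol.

Hz = s⁻¹.
So Hz⁻¹ = s.
Ω = kg·m²·s⁻³·A⁻².
Combining: Hz⁻¹·Ω = s · (kg·m²·s⁻³·A⁻²) = kg·m²·s⁻²·A⁻².
kg·m²·s⁻²·A⁻² is the base-SI form of the henry.

H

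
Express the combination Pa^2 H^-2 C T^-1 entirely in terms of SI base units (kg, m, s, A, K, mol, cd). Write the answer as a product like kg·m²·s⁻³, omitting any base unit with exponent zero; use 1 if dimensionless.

kg⁻¹·m⁻⁶·s³·A⁶

Pa = kg·m⁻¹·s⁻².
So Pa² = kg²·m⁻²·s⁻⁴.
H = kg·m²·s⁻²·A⁻².
So H⁻² = kg⁻²·m⁻⁴·s⁴·A⁴.
C = s·A.
T = kg·s⁻²·A⁻¹.
So T⁻¹ = kg⁻¹·s²·A.
Combining: Pa²·H⁻²·C·T⁻¹ = (kg²·m⁻²·s⁻⁴) · (kg⁻²·m⁻⁴·s⁴·A⁴) · (s·A) · (kg⁻¹·s²·A) = kg⁻¹·m⁻⁶·s³·A⁶.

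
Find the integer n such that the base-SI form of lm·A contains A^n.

1

lm = cd.
Combining: lm·A = cd · A = A·cd.
The exponent of A is 1.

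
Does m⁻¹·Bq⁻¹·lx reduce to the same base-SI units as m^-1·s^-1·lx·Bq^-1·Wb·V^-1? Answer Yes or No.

Yes

Left side:
  Bq = s⁻¹.
  So Bq⁻¹ = s.
  lx = m⁻²·cd.
  Combining: m⁻¹·Bq⁻¹·lx = m⁻¹ · s · (m⁻²·cd) = m⁻³·s·cd.
Right side:
  lx = lm/m² (illuminance = luminous flux per area),
      = m⁻²·cd.
  Bq = 1/s = s⁻¹ (activity is decays per second).
  So Bq⁻¹ = s.
  Wb = V·s (flux: a volt is a weber per second),
      = kg·m²·s⁻²·A⁻¹.
  V = W/A (potential = power per current),
      = kg·m²·s⁻³·A⁻¹.
  So V⁻¹ = kg⁻¹·m⁻²·s³·A.
  Combining: m⁻¹·s⁻¹·lx·Bq⁻¹·Wb·V⁻¹ = m⁻¹ · s⁻¹ · (m⁻²·cd) · s · (kg·m²·s⁻²·A⁻¹) · (kg⁻¹·m⁻²·s³·A) = m⁻³·s·cd.
Both reduce to m⁻³·s·cd.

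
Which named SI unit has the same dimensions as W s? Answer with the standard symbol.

J

W = kg·m²·s⁻³.
Combining: W·s = (kg·m²·s⁻³) · s = kg·m²·s⁻².
kg·m²·s⁻² is the base-SI form of the joule.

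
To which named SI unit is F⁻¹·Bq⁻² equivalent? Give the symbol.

H

F = C/V (capacitance = charge per voltage),
    = A·s/(kg·m²·s⁻³·A⁻¹) (substituting C and V),
    = kg⁻¹·m⁻²·s⁴·A².
So F⁻¹ = kg·m²·s⁻⁴·A⁻².
Bq = 1/s = s⁻¹ (activity is decays per second).
So Bq⁻² = s².
Combining: F⁻¹·Bq⁻² = (kg·m²·s⁻⁴·A⁻²) · s² = kg·m²·s⁻²·A⁻².
kg·m²·s⁻²·A⁻² is the base-SI form of the henry.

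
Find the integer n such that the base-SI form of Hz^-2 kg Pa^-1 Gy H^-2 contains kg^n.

-2

Hz = 1/s = s⁻¹ (frequency is cycles per second).
So Hz⁻² = s².
Pa = N/m² (pressure = force per area),
    = kg·m⁻¹·s⁻².
So Pa⁻¹ = kg⁻¹·m·s².
Gy = J/kg (absorbed dose = energy per mass),
    = m²·s⁻².
H = Wb/A (inductance = flux per current),
    = kg·m²·s⁻²·A⁻².
So H⁻² = kg⁻²·m⁻⁴·s⁴·A⁴.
Combining: Hz⁻²·kg·Pa⁻¹·Gy·H⁻² = s² · kg · (kg⁻¹·m·s²) · (m²·s⁻²) · (kg⁻²·m⁻⁴·s⁴·A⁴) = kg⁻²·m⁻¹·s⁶·A⁴.
The exponent of kg is -2.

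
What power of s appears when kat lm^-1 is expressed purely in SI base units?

kat = mol/s = s⁻¹·mol (catalytic activity).
lm = cd·sr = cd (luminous flux; sr is dimensionless).
So lm⁻¹ = cd⁻¹.
Combining: kat·lm⁻¹ = (s⁻¹·mol) · cd⁻¹ = s⁻¹·mol·cd⁻¹.
The exponent of s is -1.

-1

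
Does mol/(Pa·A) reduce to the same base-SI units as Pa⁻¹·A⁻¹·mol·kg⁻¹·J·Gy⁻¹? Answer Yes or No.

Yes

Left side:
  Pa = N/m² (pressure = force per area),
      = kg·m⁻¹·s⁻².
  So Pa⁻¹ = kg⁻¹·m·s².
  Combining: mol·Pa⁻¹·A⁻¹ = mol · (kg⁻¹·m·s²) · A⁻¹ = kg⁻¹·m·s²·A⁻¹·mol.
Right side:
  Pa = N/m² (pressure = force per area),
      = kg·m⁻¹·s⁻².
  So Pa⁻¹ = kg⁻¹·m·s².
  J = N·m (work = force × distance),
      = kg·m²·s⁻².
  Gy = J/kg (absorbed dose = energy per mass),
      = m²·s⁻².
  So Gy⁻¹ = m⁻²·s².
  Combining: Pa⁻¹·A⁻¹·mol·kg⁻¹·J·Gy⁻¹ = (kg⁻¹·m·s²) · A⁻¹ · mol · kg⁻¹ · (kg·m²·s⁻²) · (m⁻²·s²) = kg⁻¹·m·s²·A⁻¹·mol.
Both reduce to kg⁻¹·m·s²·A⁻¹·mol.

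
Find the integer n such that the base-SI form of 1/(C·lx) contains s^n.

-1

C = s·A.
So C⁻¹ = s⁻¹·A⁻¹.
lx = m⁻²·cd.
So lx⁻¹ = m²·cd⁻¹.
Combining: C⁻¹·lx⁻¹ = (s⁻¹·A⁻¹) · (m²·cd⁻¹) = m²·s⁻¹·A⁻¹·cd⁻¹.
The exponent of s is -1.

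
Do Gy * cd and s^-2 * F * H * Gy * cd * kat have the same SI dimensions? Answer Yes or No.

No

Left side:
  Gy = J/kg (absorbed dose = energy per mass),
      = m²·s⁻².
  Combining: Gy·cd = (m²·s⁻²) · cd = m²·s⁻²·cd.
Right side:
  F = kg⁻¹·m⁻²·s⁴·A².
  H = kg·m²·s⁻²·A⁻².
  Gy = m²·s⁻².
  kat = s⁻¹·mol.
  Combining: s⁻²·F·H·Gy·cd·kat = s⁻² · (kg⁻¹·m⁻²·s⁴·A²) · (kg·m²·s⁻²·A⁻²) · (m²·s⁻²) · cd · (s⁻¹·mol) = m²·s⁻³·mol·cd.
Left is m²·s⁻²·cd; right is m²·s⁻³·mol·cd — different.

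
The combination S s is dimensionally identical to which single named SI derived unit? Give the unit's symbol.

F

S = kg⁻¹·m⁻²·s³·A².
Combining: S·s = (kg⁻¹·m⁻²·s³·A²) · s = kg⁻¹·m⁻²·s⁴·A².
kg⁻¹·m⁻²·s⁴·A² is the base-SI form of the farad.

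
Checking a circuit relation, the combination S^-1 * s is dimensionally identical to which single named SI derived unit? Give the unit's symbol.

H

S = 1/Ω (conductance is reciprocal resistance),
    = kg⁻¹·m⁻²·s³·A².
So S⁻¹ = kg·m²·s⁻³·A⁻².
Combining: S⁻¹·s = (kg·m²·s⁻³·A⁻²) · s = kg·m²·s⁻²·A⁻².
kg·m²·s⁻²·A⁻² is the base-SI form of the henry.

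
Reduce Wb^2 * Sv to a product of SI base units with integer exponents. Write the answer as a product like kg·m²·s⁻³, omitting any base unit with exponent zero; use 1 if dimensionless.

kg²·m⁶·s⁻⁶·A⁻²

Wb = V·s (flux: a volt is a weber per second),
    = kg·m²·s⁻²·A⁻¹.
So Wb² = kg²·m⁴·s⁻⁴·A⁻².
Sv = J/kg (equivalent dose = energy per mass),
    = m²·s⁻².
Combining: Wb²·Sv = (kg²·m⁴·s⁻⁴·A⁻²) · (m²·s⁻²) = kg²·m⁶·s⁻⁶·A⁻².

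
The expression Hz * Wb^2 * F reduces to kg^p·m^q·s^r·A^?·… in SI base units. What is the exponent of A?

Hz = s⁻¹.
Wb = kg·m²·s⁻²·A⁻¹.
So Wb² = kg²·m⁴·s⁻⁴·A⁻².
F = kg⁻¹·m⁻²·s⁴·A².
Combining: Hz·Wb²·F = s⁻¹ · (kg²·m⁴·s⁻⁴·A⁻²) · (kg⁻¹·m⁻²·s⁴·A²) = kg·m²·s⁻¹.
The exponent of A is 0.

0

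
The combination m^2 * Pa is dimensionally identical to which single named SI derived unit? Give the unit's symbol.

Pa = kg·m⁻¹·s⁻².
Combining: m²·Pa = m² · (kg·m⁻¹·s⁻²) = kg·m·s⁻².
kg·m·s⁻² is the base-SI form of the newton.

N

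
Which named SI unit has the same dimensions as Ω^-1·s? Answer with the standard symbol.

Ω = kg·m²·s⁻³·A⁻².
So Ω⁻¹ = kg⁻¹·m⁻²·s³·A².
Combining: Ω⁻¹·s = (kg⁻¹·m⁻²·s³·A²) · s = kg⁻¹·m⁻²·s⁴·A².
kg⁻¹·m⁻²·s⁴·A² is the base-SI form of the farad.

F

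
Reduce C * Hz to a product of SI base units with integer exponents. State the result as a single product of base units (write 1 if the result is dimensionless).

C = s·A.
Hz = s⁻¹.
Combining: C·Hz = (s·A) · s⁻¹ = A.

A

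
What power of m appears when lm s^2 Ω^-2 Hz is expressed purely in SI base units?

lm = cd·sr = cd (luminous flux; sr is dimensionless).
Ω = V/A (resistance = voltage per current),
    = kg·m²·s⁻³·A⁻².
So Ω⁻² = kg⁻²·m⁻⁴·s⁶·A⁴.
Hz = 1/s = s⁻¹ (frequency is cycles per second).
Combining: lm·s²·Ω⁻²·Hz = cd · s² · (kg⁻²·m⁻⁴·s⁶·A⁴) · s⁻¹ = kg⁻²·m⁻⁴·s⁷·A⁴·cd.
The exponent of m is -4.

-4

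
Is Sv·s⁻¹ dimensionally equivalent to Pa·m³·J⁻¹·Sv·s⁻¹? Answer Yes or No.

Yes

Left side:
  Sv = J/kg (equivalent dose = energy per mass),
      = m²·s⁻².
  Combining: Sv·s⁻¹ = (m²·s⁻²) · s⁻¹ = m²·s⁻³.
Right side:
  Pa = N/m² (pressure = force per area),
      = kg·m⁻¹·s⁻².
  J = N·m (work = force × distance),
      = kg·m²·s⁻².
  So J⁻¹ = kg⁻¹·m⁻²·s².
  Sv = J/kg (equivalent dose = energy per mass),
      = m²·s⁻².
  Combining: Pa·m³·J⁻¹·Sv·s⁻¹ = (kg·m⁻¹·s⁻²) · m³ · (kg⁻¹·m⁻²·s²) · (m²·s⁻²) · s⁻¹ = m²·s⁻³.
Both reduce to m²·s⁻³.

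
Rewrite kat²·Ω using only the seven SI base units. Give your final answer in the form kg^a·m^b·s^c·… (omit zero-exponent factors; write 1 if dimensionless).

kat = s⁻¹·mol.
So kat² = s⁻²·mol².
Ω = kg·m²·s⁻³·A⁻².
Combining: kat²·Ω = (s⁻²·mol²) · (kg·m²·s⁻³·A⁻²) = kg·m²·s⁻⁵·A⁻²·mol².

kg·m²·s⁻⁵·A⁻²·mol²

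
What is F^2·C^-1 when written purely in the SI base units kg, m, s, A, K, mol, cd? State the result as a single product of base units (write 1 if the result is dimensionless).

F = C/V (capacitance = charge per voltage),
    = A·s/(kg·m²·s⁻³·A⁻¹) (substituting C and V),
    = kg⁻¹·m⁻²·s⁴·A².
So F² = kg⁻²·m⁻⁴·s⁸·A⁴.
C = A·s = s·A (charge = current × time).
So C⁻¹ = s⁻¹·A⁻¹.
Combining: F²·C⁻¹ = (kg⁻²·m⁻⁴·s⁸·A⁴) · (s⁻¹·A⁻¹) = kg⁻²·m⁻⁴·s⁷·A³.

kg⁻²·m⁻⁴·s⁷·A³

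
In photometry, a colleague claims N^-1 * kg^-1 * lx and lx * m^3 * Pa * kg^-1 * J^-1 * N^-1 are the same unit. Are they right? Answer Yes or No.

Yes

Left side:
  N = kg·m/s² = kg·m·s⁻² (force = mass × acceleration).
  So N⁻¹ = kg⁻¹·m⁻¹·s².
  lx = lm/m² (illuminance = luminous flux per area),
      = m⁻²·cd.
  Combining: N⁻¹·kg⁻¹·lx = (kg⁻¹·m⁻¹·s²) · kg⁻¹ · (m⁻²·cd) = kg⁻²·m⁻³·s²·cd.
Right side:
  lx = lm/m² (illuminance = luminous flux per area),
      = m⁻²·cd.
  Pa = N/m² (pressure = force per area),
      = kg·m⁻¹·s⁻².
  J = N·m (work = force × distance),
      = kg·m²·s⁻².
  So J⁻¹ = kg⁻¹·m⁻²·s².
  N = kg·m/s² = kg·m·s⁻² (force = mass × acceleration).
  So N⁻¹ = kg⁻¹·m⁻¹·s².
  Combining: lx·m³·Pa·kg⁻¹·J⁻¹·N⁻¹ = (m⁻²·cd) · m³ · (kg·m⁻¹·s⁻²) · kg⁻¹ · (kg⁻¹·m⁻²·s²) · (kg⁻¹·m⁻¹·s²) = kg⁻²·m⁻³·s²·cd.
Both reduce to kg⁻²·m⁻³·s²·cd.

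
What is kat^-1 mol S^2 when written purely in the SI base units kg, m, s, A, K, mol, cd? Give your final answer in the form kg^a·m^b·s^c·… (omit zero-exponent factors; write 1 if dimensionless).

kat = s⁻¹·mol.
So kat⁻¹ = s·mol⁻¹.
S = kg⁻¹·m⁻²·s³·A².
So S² = kg⁻²·m⁻⁴·s⁶·A⁴.
Combining: kat⁻¹·mol·S² = (s·mol⁻¹) · mol · (kg⁻²·m⁻⁴·s⁶·A⁴) = kg⁻²·m⁻⁴·s⁷·A⁴.

kg⁻²·m⁻⁴·s⁷·A⁴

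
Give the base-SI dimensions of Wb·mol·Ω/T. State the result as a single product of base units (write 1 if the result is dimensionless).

Wb = kg·m²·s⁻²·A⁻¹.
T = kg·s⁻²·A⁻¹.
So T⁻¹ = kg⁻¹·s²·A.
Ω = kg·m²·s⁻³·A⁻².
Combining: Wb·mol·T⁻¹·Ω = (kg·m²·s⁻²·A⁻¹) · mol · (kg⁻¹·s²·A) · (kg·m²·s⁻³·A⁻²) = kg·m⁴·s⁻³·A⁻²·mol.

kg·m⁴·s⁻³·A⁻²·mol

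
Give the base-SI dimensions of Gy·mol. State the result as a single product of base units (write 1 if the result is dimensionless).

m²·s⁻²·mol

Gy = J/kg (absorbed dose = energy per mass),
    = m²·s⁻².
Combining: Gy·mol = (m²·s⁻²) · mol = m²·s⁻²·mol.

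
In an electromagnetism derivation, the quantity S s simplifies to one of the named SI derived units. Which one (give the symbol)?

F

S = kg⁻¹·m⁻²·s³·A².
Combining: S·s = (kg⁻¹·m⁻²·s³·A²) · s = kg⁻¹·m⁻²·s⁴·A².
kg⁻¹·m⁻²·s⁴·A² is the base-SI form of the farad.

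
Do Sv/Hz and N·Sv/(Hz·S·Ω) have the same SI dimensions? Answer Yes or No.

Left side:
  Hz = 1/s = s⁻¹ (frequency is cycles per second).
  So Hz⁻¹ = s.
  Sv = J/kg (equivalent dose = energy per mass),
      = m²·s⁻².
  Combining: Hz⁻¹·Sv = s · (m²·s⁻²) = m²·s⁻¹.
Right side:
  N = kg·m/s² = kg·m·s⁻² (force = mass × acceleration).
  Sv = J/kg (equivalent dose = energy per mass),
      = m²·s⁻².
  Hz = 1/s = s⁻¹ (frequency is cycles per second).
  So Hz⁻¹ = s.
  S = 1/Ω (conductance is reciprocal resistance),
      = kg⁻¹·m⁻²·s³·A².
  So S⁻¹ = kg·m²·s⁻³·A⁻².
  Ω = V/A (resistance = voltage per current),
      = kg·m²·s⁻³·A⁻².
  So Ω⁻¹ = kg⁻¹·m⁻²·s³·A².
  Combining: N·Sv·Hz⁻¹·S⁻¹·Ω⁻¹ = (kg·m·s⁻²) · (m²·s⁻²) · s · (kg·m²·s⁻³·A⁻²) · (kg⁻¹·m⁻²·s³·A²) = kg·m³·s⁻³.
Left is m²·s⁻¹; right is kg·m³·s⁻³ — different.

No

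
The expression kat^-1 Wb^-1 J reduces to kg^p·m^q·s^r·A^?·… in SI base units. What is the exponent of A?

1

kat = mol/s = s⁻¹·mol (catalytic activity).
So kat⁻¹ = s·mol⁻¹.
Wb = V·s (flux: a volt is a weber per second),
    = kg·m²·s⁻²·A⁻¹.
So Wb⁻¹ = kg⁻¹·m⁻²·s²·A.
J = N·m (work = force × distance),
    = kg·m²·s⁻².
Combining: kat⁻¹·Wb⁻¹·J = (s·mol⁻¹) · (kg⁻¹·m⁻²·s²·A) · (kg·m²·s⁻²) = s·A·mol⁻¹.
The exponent of A is 1.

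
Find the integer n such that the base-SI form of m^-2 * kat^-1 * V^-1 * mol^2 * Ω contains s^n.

1

kat = s⁻¹·mol.
So kat⁻¹ = s·mol⁻¹.
V = kg·m²·s⁻³·A⁻¹.
So V⁻¹ = kg⁻¹·m⁻²·s³·A.
Ω = kg·m²·s⁻³·A⁻².
Combining: m⁻²·kat⁻¹·V⁻¹·mol²·Ω = m⁻² · (s·mol⁻¹) · (kg⁻¹·m⁻²·s³·A) · mol² · (kg·m²·s⁻³·A⁻²) = m⁻²·s·A⁻¹·mol.
The exponent of s is 1.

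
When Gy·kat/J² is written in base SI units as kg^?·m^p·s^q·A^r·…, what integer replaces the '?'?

J = N·m (work = force × distance),
    = kg·m²·s⁻².
So J⁻² = kg⁻²·m⁻⁴·s⁴.
Gy = J/kg (absorbed dose = energy per mass),
    = m²·s⁻².
kat = mol/s = s⁻¹·mol (catalytic activity).
Combining: J⁻²·Gy·kat = (kg⁻²·m⁻⁴·s⁴) · (m²·s⁻²) · (s⁻¹·mol) = kg⁻²·m⁻²·s·mol.
The exponent of kg is -2.

-2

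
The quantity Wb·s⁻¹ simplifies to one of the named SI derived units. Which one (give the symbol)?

V

Wb = kg·m²·s⁻²·A⁻¹.
Combining: Wb·s⁻¹ = (kg·m²·s⁻²·A⁻¹) · s⁻¹ = kg·m²·s⁻³·A⁻¹.
kg·m²·s⁻³·A⁻¹ is the base-SI form of the volt.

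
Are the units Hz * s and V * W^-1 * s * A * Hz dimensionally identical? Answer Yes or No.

Left side:
  Hz = s⁻¹.
  Combining: Hz·s = s⁻¹ · s = 1.
Right side:
  V = kg·m²·s⁻³·A⁻¹.
  W = kg·m²·s⁻³.
  So W⁻¹ = kg⁻¹·m⁻²·s³.
  Hz = s⁻¹.
  Combining: V·W⁻¹·s·A·Hz = (kg·m²·s⁻³·A⁻¹) · (kg⁻¹·m⁻²·s³) · s · A · s⁻¹ = 1.
Both reduce to 1.

Yes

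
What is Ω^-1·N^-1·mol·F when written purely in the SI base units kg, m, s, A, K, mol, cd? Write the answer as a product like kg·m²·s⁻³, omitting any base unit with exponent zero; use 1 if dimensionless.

Ω = V/A (resistance = voltage per current),
    = kg·m²·s⁻³·A⁻².
So Ω⁻¹ = kg⁻¹·m⁻²·s³·A².
N = kg·m/s² = kg·m·s⁻² (force = mass × acceleration).
So N⁻¹ = kg⁻¹·m⁻¹·s².
F = C/V (capacitance = charge per voltage),
    = A·s/(kg·m²·s⁻³·A⁻¹) (substituting C and V),
    = kg⁻¹·m⁻²·s⁴·A².
Combining: Ω⁻¹·N⁻¹·mol·F = (kg⁻¹·m⁻²·s³·A²) · (kg⁻¹·m⁻¹·s²) · mol · (kg⁻¹·m⁻²·s⁴·A²) = kg⁻³·m⁻⁵·s⁹·A⁴·mol.

kg⁻³·m⁻⁵·s⁹·A⁴·mol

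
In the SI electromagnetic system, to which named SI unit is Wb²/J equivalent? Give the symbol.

H

Wb = V·s (flux: a volt is a weber per second),
    = kg·m²·s⁻²·A⁻¹.
So Wb² = kg²·m⁴·s⁻⁴·A⁻².
J = N·m (work = force × distance),
    = kg·m²·s⁻².
So J⁻¹ = kg⁻¹·m⁻²·s².
Combining: Wb²·J⁻¹ = (kg²·m⁴·s⁻⁴·A⁻²) · (kg⁻¹·m⁻²·s²) = kg·m²·s⁻²·A⁻².
kg·m²·s⁻²·A⁻² is the base-SI form of the henry.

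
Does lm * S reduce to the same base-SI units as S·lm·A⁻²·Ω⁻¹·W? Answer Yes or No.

Left side:
  lm = cd.
  S = kg⁻¹·m⁻²·s³·A².
  Combining: lm·S = cd · (kg⁻¹·m⁻²·s³·A²) = kg⁻¹·m⁻²·s³·A²·cd.
Right side:
  S = 1/Ω (conductance is reciprocal resistance),
      = kg⁻¹·m⁻²·s³·A².
  lm = cd·sr = cd (luminous flux; sr is dimensionless).
  Ω = V/A (resistance = voltage per current),
      = kg·m²·s⁻³·A⁻².
  So Ω⁻¹ = kg⁻¹·m⁻²·s³·A².
  W = J/s (power = energy per time),
      = kg·m²·s⁻³.
  Combining: S·lm·A⁻²·Ω⁻¹·W = (kg⁻¹·m⁻²·s³·A²) · cd · A⁻² · (kg⁻¹·m⁻²·s³·A²) · (kg·m²·s⁻³) = kg⁻¹·m⁻²·s³·A²·cd.
Both reduce to kg⁻¹·m⁻²·s³·A²·cd.

Yes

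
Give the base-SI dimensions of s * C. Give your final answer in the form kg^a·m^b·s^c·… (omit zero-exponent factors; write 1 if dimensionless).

C = s·A.
Combining: s·C = s · (s·A) = s²·A.

s²·A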